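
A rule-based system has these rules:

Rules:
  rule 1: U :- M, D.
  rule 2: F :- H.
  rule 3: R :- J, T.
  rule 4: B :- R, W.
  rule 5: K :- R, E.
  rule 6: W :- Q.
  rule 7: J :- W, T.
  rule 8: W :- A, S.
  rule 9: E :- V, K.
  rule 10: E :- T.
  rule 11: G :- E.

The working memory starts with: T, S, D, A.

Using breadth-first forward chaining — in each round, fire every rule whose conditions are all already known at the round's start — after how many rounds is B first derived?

4

Round 1: rule 8 [W :- A, S.]; rule 10 [E :- T.]. New: W, E.
Round 2: rule 7 [J :- W, T.]; rule 11 [G :- E.]. New: J, G.
Round 3: rule 3 [R :- J, T.]. New: R.
Round 4: rule 4 [B :- R, W.]; rule 5 [K :- R, E.]. New: B, K.
B first appears in round 4.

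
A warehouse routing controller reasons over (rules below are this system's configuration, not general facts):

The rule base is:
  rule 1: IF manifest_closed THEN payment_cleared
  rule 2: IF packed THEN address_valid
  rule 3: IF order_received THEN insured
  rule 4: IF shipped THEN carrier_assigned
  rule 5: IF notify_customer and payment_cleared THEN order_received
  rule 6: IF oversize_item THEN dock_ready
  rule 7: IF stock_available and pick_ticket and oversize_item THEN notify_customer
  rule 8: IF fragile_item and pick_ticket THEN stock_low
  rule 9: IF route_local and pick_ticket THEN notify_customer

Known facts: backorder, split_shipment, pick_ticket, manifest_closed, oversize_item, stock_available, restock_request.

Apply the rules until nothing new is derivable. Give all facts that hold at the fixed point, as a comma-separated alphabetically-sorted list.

backorder, dock_ready, insured, manifest_closed, notify_customer, order_received, oversize_item, payment_cleared, pick_ticket, restock_request, split_shipment, stock_available

Round 1 — rule 1, rule 6, rule 7, derive payment_cleared, dock_ready, notify_customer.
Round 2 — rule 5, derive order_received.
Round 3 — rule 3, derive insured.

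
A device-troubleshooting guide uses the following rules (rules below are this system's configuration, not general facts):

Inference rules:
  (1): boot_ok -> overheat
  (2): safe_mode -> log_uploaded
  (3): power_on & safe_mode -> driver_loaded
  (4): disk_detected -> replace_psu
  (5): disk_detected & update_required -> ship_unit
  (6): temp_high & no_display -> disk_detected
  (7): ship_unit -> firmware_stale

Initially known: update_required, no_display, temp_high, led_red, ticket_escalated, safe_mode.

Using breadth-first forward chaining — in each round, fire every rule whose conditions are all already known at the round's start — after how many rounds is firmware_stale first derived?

3

Round 1 — (2), (6), derive log_uploaded, disk_detected.
Round 2 — (4), (5), derive replace_psu, ship_unit.
Round 3 — (7), derive firmware_stale.
firmware_stale first appears in round 3.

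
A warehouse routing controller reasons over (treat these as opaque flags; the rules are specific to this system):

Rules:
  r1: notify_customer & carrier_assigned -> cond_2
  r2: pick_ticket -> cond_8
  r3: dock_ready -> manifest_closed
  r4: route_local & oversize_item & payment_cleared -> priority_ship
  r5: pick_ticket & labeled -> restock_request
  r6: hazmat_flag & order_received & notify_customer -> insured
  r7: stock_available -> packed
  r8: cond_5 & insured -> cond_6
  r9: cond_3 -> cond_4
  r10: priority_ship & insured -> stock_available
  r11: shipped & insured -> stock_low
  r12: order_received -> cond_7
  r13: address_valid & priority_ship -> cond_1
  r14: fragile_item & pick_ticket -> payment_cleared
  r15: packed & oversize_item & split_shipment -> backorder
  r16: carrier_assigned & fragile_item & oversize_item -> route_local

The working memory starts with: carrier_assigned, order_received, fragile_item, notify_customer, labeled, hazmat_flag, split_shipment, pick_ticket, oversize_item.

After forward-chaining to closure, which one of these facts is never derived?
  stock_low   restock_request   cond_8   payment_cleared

stock_low

[1] r1 [notify_customer & carrier_assigned -> cond_2]; r2 [pick_ticket -> cond_8]; r5 [pick_ticket & labeled -> restock_request]; r6 [hazmat_flag & order_received & notify_customer -> insured]; r12 [order_received -> cond_7]; r14 [fragile_item & pick_ticket -> payment_cleared]; r16 [carrier_assigned & fragile_item & oversize_item -> route_local]. ⇒ new: cond_2, cond_8, restock_request, insured, cond_7, payment_cleared, route_local.
[2] r4 [route_local & oversize_item & payment_cleared -> priority_ship]. ⇒ new: priority_ship.
[3] r10 [priority_ship & insured -> stock_available]. ⇒ new: stock_available.
[4] r7 [stock_available -> packed]. ⇒ new: packed.
[5] r15 [packed & oversize_item & split_shipment -> backorder]. ⇒ new: backorder.
Derived: payment_cleared (round 1), restock_request (round 1), cond_8 (round 1). stock_low never appears in any round.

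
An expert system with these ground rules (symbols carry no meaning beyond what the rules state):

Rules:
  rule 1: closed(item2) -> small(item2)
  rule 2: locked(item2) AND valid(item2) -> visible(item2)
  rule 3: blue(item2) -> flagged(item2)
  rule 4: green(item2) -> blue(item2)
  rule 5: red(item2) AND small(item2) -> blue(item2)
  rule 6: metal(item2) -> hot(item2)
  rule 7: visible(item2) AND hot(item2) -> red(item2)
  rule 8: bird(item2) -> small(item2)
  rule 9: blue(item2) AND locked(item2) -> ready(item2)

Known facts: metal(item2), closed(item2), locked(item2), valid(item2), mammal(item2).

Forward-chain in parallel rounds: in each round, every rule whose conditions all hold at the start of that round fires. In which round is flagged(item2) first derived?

Round 1: rule 1 [closed(item2) -> small(item2)]; rule 2 [locked(item2) AND valid(item2) -> visible(item2)]; rule 6 [metal(item2) -> hot(item2)]. Adds small(item2), visible(item2), hot(item2).
Round 2: rule 7 [visible(item2) AND hot(item2) -> red(item2)]. Adds red(item2).
Round 3: rule 5 [red(item2) AND small(item2) -> blue(item2)]. Adds blue(item2).
Round 4: rule 3 [blue(item2) -> flagged(item2)]; rule 9 [blue(item2) AND locked(item2) -> ready(item2)]. Adds flagged(item2), ready(item2).
flagged(item2) first appears in round 4.

4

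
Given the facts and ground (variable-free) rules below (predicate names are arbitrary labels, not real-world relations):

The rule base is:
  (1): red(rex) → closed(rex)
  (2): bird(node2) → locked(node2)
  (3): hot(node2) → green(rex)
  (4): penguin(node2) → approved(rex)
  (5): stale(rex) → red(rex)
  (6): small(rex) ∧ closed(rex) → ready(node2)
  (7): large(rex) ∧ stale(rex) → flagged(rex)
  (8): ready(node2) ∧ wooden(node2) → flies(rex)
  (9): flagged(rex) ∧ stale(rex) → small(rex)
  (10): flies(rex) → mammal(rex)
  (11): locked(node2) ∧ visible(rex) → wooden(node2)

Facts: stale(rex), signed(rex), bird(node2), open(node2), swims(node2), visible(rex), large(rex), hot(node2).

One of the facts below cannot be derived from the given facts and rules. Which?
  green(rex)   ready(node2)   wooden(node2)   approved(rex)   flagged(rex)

[1] (2) [bird(node2) → locked(node2)]; (3) [hot(node2) → green(rex)]; (5) [stale(rex) → red(rex)]; (7) [large(rex) ∧ stale(rex) → flagged(rex)]. ⇒ new: locked(node2), green(rex), red(rex), flagged(rex).
[2] (1) [red(rex) → closed(rex)]; (9) [flagged(rex) ∧ stale(rex) → small(rex)]; (11) [locked(node2) ∧ visible(rex) → wooden(node2)]. ⇒ new: closed(rex), small(rex), wooden(node2).
[3] (6) [small(rex) ∧ closed(rex) → ready(node2)]. ⇒ new: ready(node2).
[4] (8) [ready(node2) ∧ wooden(node2) → flies(rex)]. ⇒ new: flies(rex).
[5] (10) [flies(rex) → mammal(rex)]. ⇒ new: mammal(rex).
Derived: green(rex) (round 1), ready(node2) (round 3), wooden(node2) (round 2), flagged(rex) (round 1). approved(rex) never appears in any round.

approved(rex)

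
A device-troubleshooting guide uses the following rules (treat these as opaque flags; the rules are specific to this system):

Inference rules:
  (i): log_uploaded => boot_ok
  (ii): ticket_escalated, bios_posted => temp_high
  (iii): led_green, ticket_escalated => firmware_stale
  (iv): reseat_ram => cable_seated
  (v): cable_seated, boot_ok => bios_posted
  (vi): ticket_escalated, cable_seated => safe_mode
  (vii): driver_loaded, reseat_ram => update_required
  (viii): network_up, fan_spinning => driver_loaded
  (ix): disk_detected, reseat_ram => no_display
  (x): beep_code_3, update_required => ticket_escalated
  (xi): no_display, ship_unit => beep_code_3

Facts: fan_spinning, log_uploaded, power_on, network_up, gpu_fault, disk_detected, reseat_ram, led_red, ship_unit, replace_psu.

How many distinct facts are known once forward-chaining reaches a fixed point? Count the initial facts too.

20

Round 1: (i) [log_uploaded => boot_ok]; (iv) [reseat_ram => cable_seated]; (viii) [network_up, fan_spinning => driver_loaded]; (ix) [disk_detected, reseat_ram => no_display]. Adds boot_ok, cable_seated, driver_loaded, no_display.
Round 2: (v) [cable_seated, boot_ok => bios_posted]; (vii) [driver_loaded, reseat_ram => update_required]; (xi) [no_display, ship_unit => beep_code_3]. Adds bios_posted, update_required, beep_code_3.
Round 3: (x) [beep_code_3, update_required => ticket_escalated]. Adds ticket_escalated.
Round 4: (ii) [ticket_escalated, bios_posted => temp_high]; (vi) [ticket_escalated, cable_seated => safe_mode]. Adds temp_high, safe_mode.
Closure: {beep_code_3, bios_posted, boot_ok, cable_seated, disk_detected, driver_loaded, fan_spinning, gpu_fault, led_red, log_uploaded, network_up, no_display, power_on, replace_psu, reseat_ram, safe_mode, ship_unit, temp_high, ticket_escalated, update_required} — 20 facts.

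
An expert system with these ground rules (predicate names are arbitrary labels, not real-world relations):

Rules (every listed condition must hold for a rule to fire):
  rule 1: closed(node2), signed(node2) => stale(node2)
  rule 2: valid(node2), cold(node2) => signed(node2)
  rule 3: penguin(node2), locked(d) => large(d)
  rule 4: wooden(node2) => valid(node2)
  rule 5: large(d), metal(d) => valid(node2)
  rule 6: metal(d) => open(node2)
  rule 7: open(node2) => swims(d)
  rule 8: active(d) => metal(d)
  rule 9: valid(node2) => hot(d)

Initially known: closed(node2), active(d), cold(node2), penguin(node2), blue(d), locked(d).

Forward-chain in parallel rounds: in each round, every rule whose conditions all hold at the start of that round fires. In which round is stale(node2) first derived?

Round 1 fires rule 3, rule 8, giving large(d), metal(d).
Round 2 fires rule 5, rule 6, giving valid(node2), open(node2).
Round 3 fires rule 2, rule 7, rule 9, giving signed(node2), swims(d), hot(d).
Round 4 fires rule 1, giving stale(node2).
stale(node2) first appears in round 4.

4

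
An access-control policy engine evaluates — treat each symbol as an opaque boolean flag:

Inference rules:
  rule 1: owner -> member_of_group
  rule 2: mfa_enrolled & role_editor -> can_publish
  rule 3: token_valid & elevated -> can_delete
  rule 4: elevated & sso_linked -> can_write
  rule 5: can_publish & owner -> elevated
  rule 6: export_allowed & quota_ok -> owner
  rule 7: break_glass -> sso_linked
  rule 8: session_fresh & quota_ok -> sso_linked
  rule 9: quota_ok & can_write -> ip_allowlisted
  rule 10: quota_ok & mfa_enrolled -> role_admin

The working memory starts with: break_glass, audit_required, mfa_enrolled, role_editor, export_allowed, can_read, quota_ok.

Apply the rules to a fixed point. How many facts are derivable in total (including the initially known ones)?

15

[1] rule 2 [mfa_enrolled & role_editor -> can_publish]; rule 6 [export_allowed & quota_ok -> owner]; rule 7 [break_glass -> sso_linked]; rule 10 [quota_ok & mfa_enrolled -> role_admin]. ⇒ new: can_publish, owner, sso_linked, role_admin.
[2] rule 1 [owner -> member_of_group]; rule 5 [can_publish & owner -> elevated]. ⇒ new: member_of_group, elevated.
[3] rule 4 [elevated & sso_linked -> can_write]. ⇒ new: can_write.
[4] rule 9 [quota_ok & can_write -> ip_allowlisted]. ⇒ new: ip_allowlisted.
Closure: {audit_required, break_glass, can_publish, can_read, can_write, elevated, export_allowed, ip_allowlisted, member_of_group, mfa_enrolled, owner, quota_ok, role_admin, role_editor, sso_linked} — 15 facts.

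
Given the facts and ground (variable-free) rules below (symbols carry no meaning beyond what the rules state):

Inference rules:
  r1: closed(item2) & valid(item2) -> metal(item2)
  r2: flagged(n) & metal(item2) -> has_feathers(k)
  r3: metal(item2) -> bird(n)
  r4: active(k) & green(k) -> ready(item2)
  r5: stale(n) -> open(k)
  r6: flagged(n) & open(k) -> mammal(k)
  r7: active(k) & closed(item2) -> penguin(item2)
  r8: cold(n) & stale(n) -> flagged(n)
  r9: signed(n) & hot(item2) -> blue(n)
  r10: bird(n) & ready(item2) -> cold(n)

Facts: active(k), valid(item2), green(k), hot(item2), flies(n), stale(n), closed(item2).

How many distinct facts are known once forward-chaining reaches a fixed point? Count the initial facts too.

Round 1: r1 [closed(item2) & valid(item2) -> metal(item2)]; r4 [active(k) & green(k) -> ready(item2)]; r5 [stale(n) -> open(k)]; r7 [active(k) & closed(item2) -> penguin(item2)]. Adds metal(item2), ready(item2), open(k), penguin(item2).
Round 2: r3 [metal(item2) -> bird(n)]. Adds bird(n).
Round 3: r10 [bird(n) & ready(item2) -> cold(n)]. Adds cold(n).
Round 4: r8 [cold(n) & stale(n) -> flagged(n)]. Adds flagged(n).
Round 5: r2 [flagged(n) & metal(item2) -> has_feathers(k)]; r6 [flagged(n) & open(k) -> mammal(k)]. Adds has_feathers(k), mammal(k).
Closure: {active(k), bird(n), closed(item2), cold(n), flagged(n), flies(n), green(k), has_feathers(k), hot(item2), mammal(k), metal(item2), open(k), penguin(item2), ready(item2), stale(n), valid(item2)} — 16 facts.

16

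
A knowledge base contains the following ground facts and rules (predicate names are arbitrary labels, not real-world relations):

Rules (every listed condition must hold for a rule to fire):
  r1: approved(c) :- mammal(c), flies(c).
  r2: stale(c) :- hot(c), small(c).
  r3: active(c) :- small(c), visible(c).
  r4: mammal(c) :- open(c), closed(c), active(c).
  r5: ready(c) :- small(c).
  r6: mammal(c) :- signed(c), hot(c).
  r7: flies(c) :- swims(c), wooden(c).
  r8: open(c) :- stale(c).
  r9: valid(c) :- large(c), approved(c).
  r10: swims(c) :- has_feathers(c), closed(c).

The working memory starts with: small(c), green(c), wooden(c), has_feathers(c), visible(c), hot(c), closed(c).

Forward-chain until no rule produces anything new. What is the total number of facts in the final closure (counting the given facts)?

Round 1: r2 [stale(c) :- hot(c), small(c).]; r3 [active(c) :- small(c), visible(c).]; r5 [ready(c) :- small(c).]; r10 [swims(c) :- has_feathers(c), closed(c).]. Adds stale(c), active(c), ready(c), swims(c).
Round 2: r7 [flies(c) :- swims(c), wooden(c).]; r8 [open(c) :- stale(c).]. Adds flies(c), open(c).
Round 3: r4 [mammal(c) :- open(c), closed(c), active(c).]. Adds mammal(c).
Round 4: r1 [approved(c) :- mammal(c), flies(c).]. Adds approved(c).
Closure: {active(c), approved(c), closed(c), flies(c), green(c), has_feathers(c), hot(c), mammal(c), open(c), ready(c), small(c), stale(c), swims(c), visible(c), wooden(c)} — 15 facts.

15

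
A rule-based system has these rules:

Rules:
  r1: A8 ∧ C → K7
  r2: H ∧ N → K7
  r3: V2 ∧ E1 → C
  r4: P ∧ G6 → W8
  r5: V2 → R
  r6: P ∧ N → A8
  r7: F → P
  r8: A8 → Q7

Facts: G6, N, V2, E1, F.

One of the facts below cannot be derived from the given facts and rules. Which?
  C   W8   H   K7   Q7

Round 1 — r3, r5, r7, derive C, R, P.
Round 2 — r4, r6, derive W8, A8.
Round 3 — r1, r8, derive K7, Q7.
Derived: Q7 (round 3), W8 (round 2), C (round 1), K7 (round 3). H never appears in any round.

H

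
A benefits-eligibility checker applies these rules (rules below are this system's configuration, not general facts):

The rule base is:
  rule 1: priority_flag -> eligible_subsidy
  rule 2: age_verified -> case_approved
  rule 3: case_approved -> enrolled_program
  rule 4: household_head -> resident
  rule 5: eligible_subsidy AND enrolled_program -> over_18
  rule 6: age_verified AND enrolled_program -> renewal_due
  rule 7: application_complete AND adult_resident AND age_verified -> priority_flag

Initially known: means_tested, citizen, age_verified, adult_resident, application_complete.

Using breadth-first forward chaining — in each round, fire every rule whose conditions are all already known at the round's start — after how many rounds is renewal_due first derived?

Round 1: rule 2 [age_verified -> case_approved]; rule 7 [application_complete AND adult_resident AND age_verified -> priority_flag]. Adds case_approved, priority_flag.
Round 2: rule 1 [priority_flag -> eligible_subsidy]; rule 3 [case_approved -> enrolled_program]. Adds eligible_subsidy, enrolled_program.
Round 3: rule 5 [eligible_subsidy AND enrolled_program -> over_18]; rule 6 [age_verified AND enrolled_program -> renewal_due]. Adds over_18, renewal_due.
renewal_due first appears in round 3.

3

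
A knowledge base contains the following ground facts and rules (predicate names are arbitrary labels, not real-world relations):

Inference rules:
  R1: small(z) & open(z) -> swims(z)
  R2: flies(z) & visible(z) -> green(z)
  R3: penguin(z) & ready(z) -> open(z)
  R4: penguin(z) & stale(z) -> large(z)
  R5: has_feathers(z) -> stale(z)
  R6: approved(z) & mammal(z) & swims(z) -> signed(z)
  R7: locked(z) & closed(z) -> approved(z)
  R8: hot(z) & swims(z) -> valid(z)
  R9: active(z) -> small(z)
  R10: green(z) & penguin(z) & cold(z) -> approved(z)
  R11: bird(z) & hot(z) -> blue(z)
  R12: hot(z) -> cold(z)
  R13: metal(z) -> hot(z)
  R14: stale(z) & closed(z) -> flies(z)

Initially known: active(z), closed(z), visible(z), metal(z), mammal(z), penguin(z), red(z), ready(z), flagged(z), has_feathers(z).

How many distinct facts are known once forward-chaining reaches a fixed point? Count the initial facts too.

Round 1 fires R3, R5, R9, R13, giving open(z), stale(z), small(z), hot(z).
Round 2 fires R1, R4, R12, R14, giving swims(z), large(z), cold(z), flies(z).
Round 3 fires R2, R8, giving green(z), valid(z).
Round 4 fires R10, giving approved(z).
Round 5 fires R6, giving signed(z).
Closure: {active(z), approved(z), closed(z), cold(z), flagged(z), flies(z), green(z), has_feathers(z), hot(z), large(z), mammal(z), metal(z), open(z), penguin(z), ready(z), red(z), signed(z), small(z), stale(z), swims(z), valid(z), visible(z)} — 22 facts.

22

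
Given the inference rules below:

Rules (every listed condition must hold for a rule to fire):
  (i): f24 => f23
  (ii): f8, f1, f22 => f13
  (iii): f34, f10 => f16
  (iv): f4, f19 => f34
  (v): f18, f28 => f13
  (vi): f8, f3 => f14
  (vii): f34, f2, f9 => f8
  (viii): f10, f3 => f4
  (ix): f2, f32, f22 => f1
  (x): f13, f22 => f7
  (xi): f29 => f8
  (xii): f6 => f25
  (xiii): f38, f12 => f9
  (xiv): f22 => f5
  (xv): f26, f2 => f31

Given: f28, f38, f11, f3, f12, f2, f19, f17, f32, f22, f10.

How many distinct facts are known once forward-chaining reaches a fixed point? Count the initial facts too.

21

Round 1 — (viii), (ix), (xiii), (xiv), derive f4, f1, f9, f5.
Round 2 — (iv), derive f34.
Round 3 — (iii), (vii), derive f16, f8.
Round 4 — (ii), (vi), derive f13, f14.
Round 5 — (x), derive f7.
Closure: {f1, f10, f11, f12, f13, f14, f16, f17, f19, f2, f22, f28, f3, f32, f34, f38, f4, f5, f7, f8, f9} — 21 facts.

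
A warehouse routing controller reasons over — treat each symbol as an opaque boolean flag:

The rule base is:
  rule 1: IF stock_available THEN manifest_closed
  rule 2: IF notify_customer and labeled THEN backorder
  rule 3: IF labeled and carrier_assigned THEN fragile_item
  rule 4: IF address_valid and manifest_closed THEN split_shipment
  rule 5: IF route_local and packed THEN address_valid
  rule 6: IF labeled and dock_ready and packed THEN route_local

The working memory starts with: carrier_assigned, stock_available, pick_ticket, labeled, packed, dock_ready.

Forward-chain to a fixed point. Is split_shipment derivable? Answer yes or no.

yes

Round 1 — rule 1, rule 3, rule 6, derive manifest_closed, fragile_item, route_local.
Round 2 — rule 5, derive address_valid.
Round 3 — rule 4, derive split_shipment.
split_shipment appears in round 3, so it is derivable.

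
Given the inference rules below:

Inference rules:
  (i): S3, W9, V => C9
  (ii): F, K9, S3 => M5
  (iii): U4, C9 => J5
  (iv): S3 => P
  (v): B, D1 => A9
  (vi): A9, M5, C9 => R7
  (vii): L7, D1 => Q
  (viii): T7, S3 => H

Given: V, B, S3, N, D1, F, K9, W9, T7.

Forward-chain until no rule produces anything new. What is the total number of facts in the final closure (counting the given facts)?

[1] (i) [S3, W9, V => C9]; (ii) [F, K9, S3 => M5]; (iv) [S3 => P]; (v) [B, D1 => A9]; (viii) [T7, S3 => H]. ⇒ new: C9, M5, P, A9, H.
[2] (vi) [A9, M5, C9 => R7]. ⇒ new: R7.
Closure: {A9, B, C9, D1, F, H, K9, M5, N, P, R7, S3, T7, V, W9} — 15 facts.

15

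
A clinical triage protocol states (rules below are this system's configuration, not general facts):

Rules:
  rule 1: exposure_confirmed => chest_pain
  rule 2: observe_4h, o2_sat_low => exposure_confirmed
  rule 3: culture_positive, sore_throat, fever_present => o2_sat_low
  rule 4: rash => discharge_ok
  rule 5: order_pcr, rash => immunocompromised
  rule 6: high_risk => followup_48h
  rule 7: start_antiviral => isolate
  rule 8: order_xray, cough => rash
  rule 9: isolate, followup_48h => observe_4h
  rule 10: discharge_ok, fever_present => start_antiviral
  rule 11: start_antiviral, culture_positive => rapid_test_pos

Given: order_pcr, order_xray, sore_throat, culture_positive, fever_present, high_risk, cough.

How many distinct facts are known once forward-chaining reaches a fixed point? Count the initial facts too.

Round 1 — rule 3, rule 6, rule 8, derive o2_sat_low, followup_48h, rash.
Round 2 — rule 4, rule 5, derive discharge_ok, immunocompromised.
Round 3 — rule 10, derive start_antiviral.
Round 4 — rule 7, rule 11, derive isolate, rapid_test_pos.
Round 5 — rule 9, derive observe_4h.
Round 6 — rule 2, derive exposure_confirmed.
Round 7 — rule 1, derive chest_pain.
Closure: {chest_pain, cough, culture_positive, discharge_ok, exposure_confirmed, fever_present, followup_48h, high_risk, immunocompromised, isolate, o2_sat_low, observe_4h, order_pcr, order_xray, rapid_test_pos, rash, sore_throat, start_antiviral} — 18 facts.

18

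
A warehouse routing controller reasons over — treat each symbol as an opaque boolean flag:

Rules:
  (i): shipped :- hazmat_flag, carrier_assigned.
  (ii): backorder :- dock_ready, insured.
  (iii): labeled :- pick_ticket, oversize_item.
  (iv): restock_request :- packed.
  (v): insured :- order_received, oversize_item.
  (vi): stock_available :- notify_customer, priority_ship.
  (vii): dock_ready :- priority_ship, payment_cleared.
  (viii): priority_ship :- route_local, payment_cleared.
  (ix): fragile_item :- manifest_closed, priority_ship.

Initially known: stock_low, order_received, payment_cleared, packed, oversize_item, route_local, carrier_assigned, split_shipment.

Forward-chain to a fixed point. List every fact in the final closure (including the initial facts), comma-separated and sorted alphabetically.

[1] (iv) [restock_request :- packed.]; (v) [insured :- order_received, oversize_item.]; (viii) [priority_ship :- route_local, payment_cleared.]. ⇒ new: restock_request, insured, priority_ship.
[2] (vii) [dock_ready :- priority_ship, payment_cleared.]. ⇒ new: dock_ready.
[3] (ii) [backorder :- dock_ready, insured.]. ⇒ new: backorder.

backorder, carrier_assigned, dock_ready, insured, order_received, oversize_item, packed, payment_cleared, priority_ship, restock_request, route_local, split_shipment, stock_low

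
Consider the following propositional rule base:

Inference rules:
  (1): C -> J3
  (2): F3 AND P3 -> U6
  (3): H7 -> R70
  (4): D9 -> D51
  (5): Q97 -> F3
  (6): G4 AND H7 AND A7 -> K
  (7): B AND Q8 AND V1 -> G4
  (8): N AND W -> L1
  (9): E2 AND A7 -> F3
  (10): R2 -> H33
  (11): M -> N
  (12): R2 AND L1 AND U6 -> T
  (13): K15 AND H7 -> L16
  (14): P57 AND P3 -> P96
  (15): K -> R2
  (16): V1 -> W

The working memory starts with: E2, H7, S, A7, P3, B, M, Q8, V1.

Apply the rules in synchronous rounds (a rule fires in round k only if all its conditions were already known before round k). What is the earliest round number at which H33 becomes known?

4

Round 1: (3) [H7 -> R70]; (7) [B AND Q8 AND V1 -> G4]; (9) [E2 AND A7 -> F3]; (11) [M -> N]; (16) [V1 -> W]. Adds R70, G4, F3, N, W.
Round 2: (2) [F3 AND P3 -> U6]; (6) [G4 AND H7 AND A7 -> K]; (8) [N AND W -> L1]. Adds U6, K, L1.
Round 3: (15) [K -> R2]. Adds R2.
Round 4: (10) [R2 -> H33]; (12) [R2 AND L1 AND U6 -> T]. Adds H33, T.
H33 first appears in round 4.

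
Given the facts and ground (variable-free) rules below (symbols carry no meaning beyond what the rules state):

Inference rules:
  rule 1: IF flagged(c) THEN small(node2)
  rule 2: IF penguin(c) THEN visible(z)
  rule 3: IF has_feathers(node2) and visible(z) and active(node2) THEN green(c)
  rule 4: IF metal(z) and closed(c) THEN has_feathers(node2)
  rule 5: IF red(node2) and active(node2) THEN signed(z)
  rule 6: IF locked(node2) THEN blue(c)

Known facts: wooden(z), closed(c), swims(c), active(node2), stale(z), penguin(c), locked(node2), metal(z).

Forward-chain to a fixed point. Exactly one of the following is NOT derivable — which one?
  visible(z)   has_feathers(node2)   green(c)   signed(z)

signed(z)

[1] rule 2 [IF penguin(c) THEN visible(z)]; rule 4 [IF metal(z) and closed(c) THEN has_feathers(node2)]; rule 6 [IF locked(node2) THEN blue(c)]. ⇒ new: visible(z), has_feathers(node2), blue(c).
[2] rule 3 [IF has_feathers(node2) and visible(z) and active(node2) THEN green(c)]. ⇒ new: green(c).
Derived: has_feathers(node2) (round 1), visible(z) (round 1), green(c) (round 2). signed(z) never appears in any round.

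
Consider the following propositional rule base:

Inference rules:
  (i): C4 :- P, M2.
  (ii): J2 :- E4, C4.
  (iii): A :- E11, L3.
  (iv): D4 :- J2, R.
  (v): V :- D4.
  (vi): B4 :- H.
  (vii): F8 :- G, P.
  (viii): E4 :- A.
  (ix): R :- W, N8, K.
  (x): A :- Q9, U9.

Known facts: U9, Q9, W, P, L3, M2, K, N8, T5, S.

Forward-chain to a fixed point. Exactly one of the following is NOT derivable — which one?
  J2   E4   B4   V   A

Round 1: (i) [C4 :- P, M2.]; (ix) [R :- W, N8, K.]; (x) [A :- Q9, U9.]. New: C4, R, A.
Round 2: (viii) [E4 :- A.]. New: E4.
Round 3: (ii) [J2 :- E4, C4.]. New: J2.
Round 4: (iv) [D4 :- J2, R.]. New: D4.
Round 5: (v) [V :- D4.]. New: V.
Derived: A (round 1), V (round 5), E4 (round 2), J2 (round 3). B4 never appears in any round.

B4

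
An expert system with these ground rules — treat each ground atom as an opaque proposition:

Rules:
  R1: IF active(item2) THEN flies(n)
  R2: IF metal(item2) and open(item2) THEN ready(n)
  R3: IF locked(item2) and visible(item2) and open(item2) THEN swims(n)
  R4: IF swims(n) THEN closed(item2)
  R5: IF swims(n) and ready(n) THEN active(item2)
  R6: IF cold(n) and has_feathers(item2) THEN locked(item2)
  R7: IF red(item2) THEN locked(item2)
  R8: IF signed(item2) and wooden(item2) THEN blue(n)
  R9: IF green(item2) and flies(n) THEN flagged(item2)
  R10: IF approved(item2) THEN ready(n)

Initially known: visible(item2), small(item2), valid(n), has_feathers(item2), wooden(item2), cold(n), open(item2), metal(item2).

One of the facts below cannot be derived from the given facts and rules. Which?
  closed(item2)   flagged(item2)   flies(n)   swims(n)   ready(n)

flagged(item2)

Round 1 — R2, R6, derive ready(n), locked(item2).
Round 2 — R3, derive swims(n).
Round 3 — R4, R5, derive closed(item2), active(item2).
Round 4 — R1, derive flies(n).
Derived: swims(n) (round 2), flies(n) (round 4), closed(item2) (round 3), ready(n) (round 1). flagged(item2) never appears in any round.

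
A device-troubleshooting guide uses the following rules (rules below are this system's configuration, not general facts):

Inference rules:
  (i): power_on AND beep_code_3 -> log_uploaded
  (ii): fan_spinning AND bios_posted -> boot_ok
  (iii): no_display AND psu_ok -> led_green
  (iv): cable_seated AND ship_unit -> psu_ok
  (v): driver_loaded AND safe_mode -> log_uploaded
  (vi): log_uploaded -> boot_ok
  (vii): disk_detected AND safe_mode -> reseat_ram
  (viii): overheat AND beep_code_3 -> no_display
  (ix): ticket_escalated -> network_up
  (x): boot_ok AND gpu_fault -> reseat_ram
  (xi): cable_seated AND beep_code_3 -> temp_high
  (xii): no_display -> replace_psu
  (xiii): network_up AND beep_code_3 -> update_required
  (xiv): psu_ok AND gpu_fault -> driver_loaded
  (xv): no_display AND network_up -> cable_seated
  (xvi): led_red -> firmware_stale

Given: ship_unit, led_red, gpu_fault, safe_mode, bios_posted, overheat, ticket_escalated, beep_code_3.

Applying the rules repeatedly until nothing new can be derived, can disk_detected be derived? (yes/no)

no

Round 1: (viii) [overheat AND beep_code_3 -> no_display]; (ix) [ticket_escalated -> network_up]; (xvi) [led_red -> firmware_stale]. Adds no_display, network_up, firmware_stale.
Round 2: (xii) [no_display -> replace_psu]; (xiii) [network_up AND beep_code_3 -> update_required]; (xv) [no_display AND network_up -> cable_seated]. Adds replace_psu, update_required, cable_seated.
Round 3: (iv) [cable_seated AND ship_unit -> psu_ok]; (xi) [cable_seated AND beep_code_3 -> temp_high]. Adds psu_ok, temp_high.
Round 4: (iii) [no_display AND psu_ok -> led_green]; (xiv) [psu_ok AND gpu_fault -> driver_loaded]. Adds led_green, driver_loaded.
Round 5: (v) [driver_loaded AND safe_mode -> log_uploaded]. Adds log_uploaded.
Round 6: (vi) [log_uploaded -> boot_ok]. Adds boot_ok.
Round 7: (x) [boot_ok AND gpu_fault -> reseat_ram]. Adds reseat_ram.
Fixed point reached. No rule has disk_detected as a consequent, and it is not given.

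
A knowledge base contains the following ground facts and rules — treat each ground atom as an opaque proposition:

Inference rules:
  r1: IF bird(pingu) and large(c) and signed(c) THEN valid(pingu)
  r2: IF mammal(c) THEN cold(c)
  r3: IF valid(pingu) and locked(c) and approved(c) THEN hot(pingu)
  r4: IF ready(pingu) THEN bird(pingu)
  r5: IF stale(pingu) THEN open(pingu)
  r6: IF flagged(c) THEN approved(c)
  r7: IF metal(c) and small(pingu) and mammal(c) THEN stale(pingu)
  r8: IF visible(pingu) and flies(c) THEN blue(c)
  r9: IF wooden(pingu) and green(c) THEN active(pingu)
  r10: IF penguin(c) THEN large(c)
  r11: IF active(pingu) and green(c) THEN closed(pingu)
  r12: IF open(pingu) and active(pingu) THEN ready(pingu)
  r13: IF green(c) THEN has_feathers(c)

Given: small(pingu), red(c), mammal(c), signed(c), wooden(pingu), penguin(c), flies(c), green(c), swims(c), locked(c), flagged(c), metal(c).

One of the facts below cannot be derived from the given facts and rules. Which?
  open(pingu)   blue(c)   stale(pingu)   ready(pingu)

Round 1 fires r2, r6, r7, r9, r10, r13, giving cold(c), approved(c), stale(pingu), active(pingu), large(c), has_feathers(c).
Round 2 fires r5, r11, giving open(pingu), closed(pingu).
Round 3 fires r12, giving ready(pingu).
Round 4 fires r4, giving bird(pingu).
Round 5 fires r1, giving valid(pingu).
Round 6 fires r3, giving hot(pingu).
Derived: stale(pingu) (round 1), ready(pingu) (round 3), open(pingu) (round 2). blue(c) never appears in any round.

blue(c)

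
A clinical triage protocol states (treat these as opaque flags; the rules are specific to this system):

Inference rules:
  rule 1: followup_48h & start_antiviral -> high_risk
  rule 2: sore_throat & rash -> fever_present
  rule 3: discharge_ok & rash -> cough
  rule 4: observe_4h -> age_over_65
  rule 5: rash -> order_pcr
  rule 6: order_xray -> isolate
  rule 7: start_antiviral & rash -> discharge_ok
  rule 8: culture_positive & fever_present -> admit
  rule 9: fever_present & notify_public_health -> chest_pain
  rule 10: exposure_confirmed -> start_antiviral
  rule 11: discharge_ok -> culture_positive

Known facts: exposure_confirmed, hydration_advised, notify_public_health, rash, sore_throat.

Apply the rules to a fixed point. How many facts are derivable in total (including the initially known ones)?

13

Round 1: rule 2 [sore_throat & rash -> fever_present]; rule 5 [rash -> order_pcr]; rule 10 [exposure_confirmed -> start_antiviral]. New: fever_present, order_pcr, start_antiviral.
Round 2: rule 7 [start_antiviral & rash -> discharge_ok]; rule 9 [fever_present & notify_public_health -> chest_pain]. New: discharge_ok, chest_pain.
Round 3: rule 3 [discharge_ok & rash -> cough]; rule 11 [discharge_ok -> culture_positive]. New: cough, culture_positive.
Round 4: rule 8 [culture_positive & fever_present -> admit]. New: admit.
Closure: {admit, chest_pain, cough, culture_positive, discharge_ok, exposure_confirmed, fever_present, hydration_advised, notify_public_health, order_pcr, rash, sore_throat, start_antiviral} — 13 facts.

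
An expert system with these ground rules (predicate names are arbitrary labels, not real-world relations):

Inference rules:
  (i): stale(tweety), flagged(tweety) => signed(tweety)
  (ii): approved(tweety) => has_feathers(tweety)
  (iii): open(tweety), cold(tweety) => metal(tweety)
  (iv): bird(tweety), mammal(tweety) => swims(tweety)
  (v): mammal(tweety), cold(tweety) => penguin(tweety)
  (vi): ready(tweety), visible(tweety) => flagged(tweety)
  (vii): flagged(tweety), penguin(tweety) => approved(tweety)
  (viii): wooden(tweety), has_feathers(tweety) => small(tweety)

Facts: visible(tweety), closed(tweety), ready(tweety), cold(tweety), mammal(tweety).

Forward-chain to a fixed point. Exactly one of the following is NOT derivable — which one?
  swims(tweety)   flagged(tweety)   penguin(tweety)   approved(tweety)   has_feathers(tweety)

swims(tweety)

Round 1 — (v), (vi), derive penguin(tweety), flagged(tweety).
Round 2 — (vii), derive approved(tweety).
Round 3 — (ii), derive has_feathers(tweety).
Derived: has_feathers(tweety) (round 3), flagged(tweety) (round 1), approved(tweety) (round 2), penguin(tweety) (round 1). swims(tweety) never appears in any round.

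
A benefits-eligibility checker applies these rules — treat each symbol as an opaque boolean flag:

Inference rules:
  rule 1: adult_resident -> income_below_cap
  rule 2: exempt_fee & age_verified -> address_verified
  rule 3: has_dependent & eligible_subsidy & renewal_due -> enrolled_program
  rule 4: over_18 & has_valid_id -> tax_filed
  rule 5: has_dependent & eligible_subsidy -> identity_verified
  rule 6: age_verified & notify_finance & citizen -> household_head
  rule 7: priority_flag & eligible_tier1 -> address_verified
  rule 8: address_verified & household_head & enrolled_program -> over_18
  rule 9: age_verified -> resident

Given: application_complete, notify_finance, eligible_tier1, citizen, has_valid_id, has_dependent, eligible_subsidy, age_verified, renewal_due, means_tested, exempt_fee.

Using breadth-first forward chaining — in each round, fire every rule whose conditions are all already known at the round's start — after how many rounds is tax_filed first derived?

3

[1] rule 2 [exempt_fee & age_verified -> address_verified]; rule 3 [has_dependent & eligible_subsidy & renewal_due -> enrolled_program]; rule 5 [has_dependent & eligible_subsidy -> identity_verified]; rule 6 [age_verified & notify_finance & citizen -> household_head]; rule 9 [age_verified -> resident]. ⇒ new: address_verified, enrolled_program, identity_verified, household_head, resident.
[2] rule 8 [address_verified & household_head & enrolled_program -> over_18]. ⇒ new: over_18.
[3] rule 4 [over_18 & has_valid_id -> tax_filed]. ⇒ new: tax_filed.
tax_filed first appears in round 3.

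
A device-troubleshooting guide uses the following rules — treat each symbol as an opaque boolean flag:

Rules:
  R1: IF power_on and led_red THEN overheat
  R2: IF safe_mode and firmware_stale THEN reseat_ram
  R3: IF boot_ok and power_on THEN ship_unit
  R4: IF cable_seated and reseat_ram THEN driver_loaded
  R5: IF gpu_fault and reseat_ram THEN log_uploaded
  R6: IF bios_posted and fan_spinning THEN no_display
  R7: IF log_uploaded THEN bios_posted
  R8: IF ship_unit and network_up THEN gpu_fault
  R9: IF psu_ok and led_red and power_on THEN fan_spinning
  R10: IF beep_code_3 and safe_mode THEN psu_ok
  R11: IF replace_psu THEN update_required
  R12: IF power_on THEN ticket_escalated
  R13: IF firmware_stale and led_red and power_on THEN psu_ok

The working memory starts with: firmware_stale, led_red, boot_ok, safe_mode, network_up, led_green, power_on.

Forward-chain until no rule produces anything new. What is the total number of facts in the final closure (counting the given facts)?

17

[1] R1 [IF power_on and led_red THEN overheat]; R2 [IF safe_mode and firmware_stale THEN reseat_ram]; R3 [IF boot_ok and power_on THEN ship_unit]; R12 [IF power_on THEN ticket_escalated]; R13 [IF firmware_stale and led_red and power_on THEN psu_ok]. ⇒ new: overheat, reseat_ram, ship_unit, ticket_escalated, psu_ok.
[2] R8 [IF ship_unit and network_up THEN gpu_fault]; R9 [IF psu_ok and led_red and power_on THEN fan_spinning]. ⇒ new: gpu_fault, fan_spinning.
[3] R5 [IF gpu_fault and reseat_ram THEN log_uploaded]. ⇒ new: log_uploaded.
[4] R7 [IF log_uploaded THEN bios_posted]. ⇒ new: bios_posted.
[5] R6 [IF bios_posted and fan_spinning THEN no_display]. ⇒ new: no_display.
Closure: {bios_posted, boot_ok, fan_spinning, firmware_stale, gpu_fault, led_green, led_red, log_uploaded, network_up, no_display, overheat, power_on, psu_ok, reseat_ram, safe_mode, ship_unit, ticket_escalated} — 17 facts.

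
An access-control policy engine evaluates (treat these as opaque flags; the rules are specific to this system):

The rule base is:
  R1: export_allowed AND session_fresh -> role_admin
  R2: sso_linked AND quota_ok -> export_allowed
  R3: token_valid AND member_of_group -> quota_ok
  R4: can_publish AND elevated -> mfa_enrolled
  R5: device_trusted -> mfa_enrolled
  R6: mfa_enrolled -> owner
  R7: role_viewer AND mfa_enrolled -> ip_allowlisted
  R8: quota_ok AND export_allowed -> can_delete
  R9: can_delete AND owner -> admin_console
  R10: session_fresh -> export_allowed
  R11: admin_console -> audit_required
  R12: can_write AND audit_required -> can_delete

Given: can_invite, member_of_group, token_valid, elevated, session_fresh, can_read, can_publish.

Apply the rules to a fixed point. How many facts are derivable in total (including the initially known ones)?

Round 1: R3 [token_valid AND member_of_group -> quota_ok]; R4 [can_publish AND elevated -> mfa_enrolled]; R10 [session_fresh -> export_allowed]. New: quota_ok, mfa_enrolled, export_allowed.
Round 2: R1 [export_allowed AND session_fresh -> role_admin]; R6 [mfa_enrolled -> owner]; R8 [quota_ok AND export_allowed -> can_delete]. New: role_admin, owner, can_delete.
Round 3: R9 [can_delete AND owner -> admin_console]. New: admin_console.
Round 4: R11 [admin_console -> audit_required]. New: audit_required.
Closure: {admin_console, audit_required, can_delete, can_invite, can_publish, can_read, elevated, export_allowed, member_of_group, mfa_enrolled, owner, quota_ok, role_admin, session_fresh, token_valid} — 15 facts.

15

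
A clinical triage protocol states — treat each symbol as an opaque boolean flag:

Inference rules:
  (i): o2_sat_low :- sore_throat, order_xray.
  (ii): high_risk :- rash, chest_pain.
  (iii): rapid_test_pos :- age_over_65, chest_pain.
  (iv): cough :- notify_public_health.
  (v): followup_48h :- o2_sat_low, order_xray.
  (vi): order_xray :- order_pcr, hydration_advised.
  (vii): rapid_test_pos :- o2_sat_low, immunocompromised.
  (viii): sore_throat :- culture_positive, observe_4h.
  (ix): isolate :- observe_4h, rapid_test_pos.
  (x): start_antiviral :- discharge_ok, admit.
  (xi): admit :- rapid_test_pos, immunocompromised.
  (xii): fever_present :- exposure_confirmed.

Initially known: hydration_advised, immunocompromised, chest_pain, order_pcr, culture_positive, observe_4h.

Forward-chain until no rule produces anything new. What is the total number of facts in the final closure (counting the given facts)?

13

Round 1 fires (vi), (viii), giving order_xray, sore_throat.
Round 2 fires (i), giving o2_sat_low.
Round 3 fires (v), (vii), giving followup_48h, rapid_test_pos.
Round 4 fires (ix), (xi), giving isolate, admit.
Closure: {admit, chest_pain, culture_positive, followup_48h, hydration_advised, immunocompromised, isolate, o2_sat_low, observe_4h, order_pcr, order_xray, rapid_test_pos, sore_throat} — 13 facts.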